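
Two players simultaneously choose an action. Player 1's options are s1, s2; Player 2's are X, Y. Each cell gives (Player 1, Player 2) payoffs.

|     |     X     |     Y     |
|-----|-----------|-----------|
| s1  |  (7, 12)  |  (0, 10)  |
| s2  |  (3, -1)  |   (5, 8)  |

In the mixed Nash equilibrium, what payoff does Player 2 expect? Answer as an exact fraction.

106/11

Player 1 mixes with probability p on s1, chosen so Player 2 is indifferent: 12p + (-1)(1−p) = 10p + 8(1−p) gives p = 9/11.
Player 2's expected payoff is 12·9/11 + (-1)·2/11 = 106/11.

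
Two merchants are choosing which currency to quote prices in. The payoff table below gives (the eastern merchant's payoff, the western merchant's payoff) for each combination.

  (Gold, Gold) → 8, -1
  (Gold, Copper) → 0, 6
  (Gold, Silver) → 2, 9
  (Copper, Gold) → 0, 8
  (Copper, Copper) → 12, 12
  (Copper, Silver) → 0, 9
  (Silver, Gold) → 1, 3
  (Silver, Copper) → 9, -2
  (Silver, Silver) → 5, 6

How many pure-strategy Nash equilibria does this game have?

Both Copper: the eastern merchant gets 12 (best alternative 9); the western merchant gets 12 (best alternative 9). Neither deviates — NE.
Both Silver: the eastern merchant gets 5 (best alternative 2); the western merchant gets 6 (best alternative 3). Neither deviates — NE.
Both Gold is not a NE: the western merchant would switch to Silver (9 > -1).
No other cell survives both best-response checks, so there are 2 pure NE.

2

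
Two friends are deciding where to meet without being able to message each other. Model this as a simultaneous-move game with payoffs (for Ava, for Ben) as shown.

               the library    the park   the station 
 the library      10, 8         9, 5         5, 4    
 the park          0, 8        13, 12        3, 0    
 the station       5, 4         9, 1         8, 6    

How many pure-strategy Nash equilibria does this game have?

3

Both the library: Ava gets 10 (best alternative 5); Ben gets 8 (best alternative 5). Neither deviates — NE.
Both the park: Ava gets 13 (best alternative 9); Ben gets 12 (best alternative 8). Neither deviates — NE.
Both the station: Ava gets 8 (best alternative 5); Ben gets 6 (best alternative 4). Neither deviates — NE.
(the library, the station) is not a NE: Ava would switch to the station (8 > 5).
No other cell survives both best-response checks, so there are 3 pure NE.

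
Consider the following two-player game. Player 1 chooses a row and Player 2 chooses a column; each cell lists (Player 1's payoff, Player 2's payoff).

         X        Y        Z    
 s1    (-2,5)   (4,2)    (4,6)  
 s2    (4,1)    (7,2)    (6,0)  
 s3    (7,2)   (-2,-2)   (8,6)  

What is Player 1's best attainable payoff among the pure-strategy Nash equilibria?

(s2, Y) is a pure NE (Player 1: 7 ≥ 4; Player 2: 2 ≥ 1). Player 1 gets 7.
(s3, Z) is a pure NE (Player 1: 8 ≥ 6; Player 2: 6 ≥ 2). Player 1 gets 8.
Every other cell has a profitable deviation for at least one player. Highest of {7, 8} is 8.

8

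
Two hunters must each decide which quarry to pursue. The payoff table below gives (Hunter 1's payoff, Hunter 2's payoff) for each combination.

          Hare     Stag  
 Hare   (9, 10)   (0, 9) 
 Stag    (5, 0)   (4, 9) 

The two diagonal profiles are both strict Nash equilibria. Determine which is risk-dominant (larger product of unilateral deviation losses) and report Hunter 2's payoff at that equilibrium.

At both Hare: Hunter 1 loses 9 − 5 = 4 by deviating; Hunter 2 loses 10 − 9 = 1. Product = 4·1 = 4.
At both Stag: Hunter 1 loses 4 − 0 = 4 by deviating; Hunter 2 loses 9 − 0 = 9. Product = 4·9 = 36.
36 > 4, so both Stag is risk-dominant. Hunter 2's payoff there is 9.

9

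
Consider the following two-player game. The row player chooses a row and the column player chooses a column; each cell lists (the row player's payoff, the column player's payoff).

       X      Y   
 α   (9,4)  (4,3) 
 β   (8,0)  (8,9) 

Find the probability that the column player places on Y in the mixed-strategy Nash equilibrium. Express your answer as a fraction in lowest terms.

1/5

The column player's mix q on X must make the row player indifferent between α and β.
The row player's payoff from α: 9q + 4(1−q). From β: 8q + 8(1−q).
Set equal: 1q = 4(1−q) → q = 4/5.
Probability on Y is 1 − 4/5 = 1/5.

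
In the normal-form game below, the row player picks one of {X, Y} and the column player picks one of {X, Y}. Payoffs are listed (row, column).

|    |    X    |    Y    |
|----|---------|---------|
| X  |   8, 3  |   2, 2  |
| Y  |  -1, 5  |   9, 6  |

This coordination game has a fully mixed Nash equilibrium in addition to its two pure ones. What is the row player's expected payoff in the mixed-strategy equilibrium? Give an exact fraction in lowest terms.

The column player mixes with probability q on X, chosen so the row player is indifferent: 8q + 2(1−q) = (-1)q + 9(1−q) gives q = 7/16.
The row player's expected payoff (from either row, since indifferent) is 8·7/16 + 2·9/16 = 37/8.

37/8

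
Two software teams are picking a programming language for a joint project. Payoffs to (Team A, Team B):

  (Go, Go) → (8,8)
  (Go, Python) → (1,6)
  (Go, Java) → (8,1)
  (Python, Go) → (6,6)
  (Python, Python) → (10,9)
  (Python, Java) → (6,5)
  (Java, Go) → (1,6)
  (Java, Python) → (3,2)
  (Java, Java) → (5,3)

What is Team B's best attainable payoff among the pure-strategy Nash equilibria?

9

Both Go is a pure NE (Team A: 8 ≥ 6; Team B: 8 ≥ 6). Team B gets 8.
Both Python is a pure NE (Team A: 10 ≥ 3; Team B: 9 ≥ 6). Team B gets 9.
Every other cell has a profitable deviation for at least one player. Highest of {8, 9} is 9.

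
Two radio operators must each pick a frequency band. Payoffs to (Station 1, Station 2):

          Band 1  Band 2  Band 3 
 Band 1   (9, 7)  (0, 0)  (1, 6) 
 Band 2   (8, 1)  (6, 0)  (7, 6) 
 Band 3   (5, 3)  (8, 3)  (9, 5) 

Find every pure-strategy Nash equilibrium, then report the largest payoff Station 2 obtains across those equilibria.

7

Both Band 1 is a pure NE (Station 1: 9 ≥ 8; Station 2: 7 ≥ 6). Station 2 gets 7.
Both Band 3 is a pure NE (Station 1: 9 ≥ 7; Station 2: 5 ≥ 3). Station 2 gets 5.
Every other cell has a profitable deviation for at least one player. Highest of {7, 5} is 7.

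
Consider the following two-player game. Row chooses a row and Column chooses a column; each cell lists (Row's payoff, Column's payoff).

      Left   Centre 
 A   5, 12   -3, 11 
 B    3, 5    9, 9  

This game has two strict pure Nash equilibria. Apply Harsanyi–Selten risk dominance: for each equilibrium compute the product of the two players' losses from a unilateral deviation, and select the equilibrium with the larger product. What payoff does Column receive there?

At (A, Left): Row loses 5 − 3 = 2 by deviating; Column loses 12 − 11 = 1. Product = 2·1 = 2.
At (B, Centre): Row loses 9 − (-3) = 12 by deviating; Column loses 9 − 5 = 4. Product = 12·4 = 48.
48 > 2, so (B, Centre) is risk-dominant. Column's payoff there is 9.

9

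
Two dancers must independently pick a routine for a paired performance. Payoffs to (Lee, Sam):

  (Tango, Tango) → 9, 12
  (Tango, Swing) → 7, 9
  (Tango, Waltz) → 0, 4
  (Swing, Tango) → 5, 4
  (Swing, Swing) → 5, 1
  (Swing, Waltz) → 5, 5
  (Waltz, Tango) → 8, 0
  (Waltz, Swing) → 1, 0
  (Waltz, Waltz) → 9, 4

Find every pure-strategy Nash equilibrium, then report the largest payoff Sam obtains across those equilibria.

Both Tango is a pure NE (Lee: 9 ≥ 8; Sam: 12 ≥ 9). Sam gets 12.
Both Waltz is a pure NE (Lee: 9 ≥ 5; Sam: 4 ≥ 0). Sam gets 4.
Every other cell has a profitable deviation for at least one player. Highest of {12, 4} is 12.

12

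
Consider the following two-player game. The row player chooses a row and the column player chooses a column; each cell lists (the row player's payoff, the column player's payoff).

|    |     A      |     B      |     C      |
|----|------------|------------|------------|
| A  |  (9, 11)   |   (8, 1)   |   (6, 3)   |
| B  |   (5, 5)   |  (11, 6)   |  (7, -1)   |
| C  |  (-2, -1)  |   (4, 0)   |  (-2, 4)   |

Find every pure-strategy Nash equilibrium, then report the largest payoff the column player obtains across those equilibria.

Both A is a pure NE (the row player: 9 ≥ 5; the column player: 11 ≥ 3). The column player gets 11.
Both B is a pure NE (the row player: 11 ≥ 8; the column player: 6 ≥ 5). The column player gets 6.
Every other cell has a profitable deviation for at least one player. Highest of {11, 6} is 11.

11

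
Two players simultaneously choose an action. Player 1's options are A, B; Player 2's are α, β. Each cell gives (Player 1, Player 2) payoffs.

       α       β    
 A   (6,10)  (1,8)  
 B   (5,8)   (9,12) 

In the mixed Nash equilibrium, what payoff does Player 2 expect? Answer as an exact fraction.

28/3

Player 1 mixes with probability p on A, chosen so Player 2 is indifferent: 10p + 8(1−p) = 8p + 12(1−p) gives p = 2/3.
Player 2's expected payoff is 10·2/3 + 8·1/3 = 28/3.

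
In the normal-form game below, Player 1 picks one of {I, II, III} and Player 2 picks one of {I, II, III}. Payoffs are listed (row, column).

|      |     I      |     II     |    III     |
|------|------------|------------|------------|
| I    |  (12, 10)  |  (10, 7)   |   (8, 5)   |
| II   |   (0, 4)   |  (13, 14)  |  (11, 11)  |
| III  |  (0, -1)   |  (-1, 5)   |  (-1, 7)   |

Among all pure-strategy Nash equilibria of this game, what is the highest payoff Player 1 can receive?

Both I is a pure NE (Player 1: 12 ≥ 0; Player 2: 10 ≥ 7). Player 1 gets 12.
Both II is a pure NE (Player 1: 13 ≥ 10; Player 2: 14 ≥ 11). Player 1 gets 13.
Every other cell has a profitable deviation for at least one player. Highest of {12, 13} is 13.

13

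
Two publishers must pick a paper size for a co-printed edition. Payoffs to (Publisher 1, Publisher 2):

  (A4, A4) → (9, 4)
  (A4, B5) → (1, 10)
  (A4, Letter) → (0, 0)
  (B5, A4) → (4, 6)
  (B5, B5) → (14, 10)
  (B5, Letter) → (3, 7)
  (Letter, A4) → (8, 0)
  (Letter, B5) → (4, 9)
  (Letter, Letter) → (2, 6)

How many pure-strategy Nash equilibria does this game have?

Both B5: Publisher 1 gets 14 (best alternative 4); Publisher 2 gets 10 (best alternative 7). Neither deviates — NE.
Both A4 is not a NE: Publisher 2 would switch to B5 (10 > 4).
No other cell survives both best-response checks, so there is 1 pure NE.

1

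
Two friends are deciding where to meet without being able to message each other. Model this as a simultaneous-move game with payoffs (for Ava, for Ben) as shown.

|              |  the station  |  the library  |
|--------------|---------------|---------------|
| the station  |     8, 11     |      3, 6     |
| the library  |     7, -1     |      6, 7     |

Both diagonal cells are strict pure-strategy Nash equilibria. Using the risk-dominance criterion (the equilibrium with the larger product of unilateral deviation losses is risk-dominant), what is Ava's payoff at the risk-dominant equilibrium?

6

At both the station: Ava loses 8 − 7 = 1 by deviating; Ben loses 11 − 6 = 5. Product = 1·5 = 5.
At both the library: Ava loses 6 − 3 = 3 by deviating; Ben loses 7 − (-1) = 8. Product = 3·8 = 24.
24 > 5, so both the library is risk-dominant. Ava's payoff there is 6.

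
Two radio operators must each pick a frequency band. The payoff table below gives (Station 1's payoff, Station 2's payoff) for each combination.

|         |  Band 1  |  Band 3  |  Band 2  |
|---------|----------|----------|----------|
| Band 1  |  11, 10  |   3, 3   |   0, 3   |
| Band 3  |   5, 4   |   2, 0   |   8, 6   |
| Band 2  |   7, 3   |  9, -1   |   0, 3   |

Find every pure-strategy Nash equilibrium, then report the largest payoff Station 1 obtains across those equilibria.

11

Both Band 1 is a pure NE (Station 1: 11 ≥ 7; Station 2: 10 ≥ 3). Station 1 gets 11.
(Band 3, Band 2) is a pure NE (Station 1: 8 ≥ 0; Station 2: 6 ≥ 4). Station 1 gets 8.
Every other cell has a profitable deviation for at least one player. Highest of {11, 8} is 11.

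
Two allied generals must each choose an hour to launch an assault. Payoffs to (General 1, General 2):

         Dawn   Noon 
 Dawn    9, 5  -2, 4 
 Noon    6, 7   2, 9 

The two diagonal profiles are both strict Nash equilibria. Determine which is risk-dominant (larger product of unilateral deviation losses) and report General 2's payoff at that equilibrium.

9

At both Dawn: General 1 loses 9 − 6 = 3 by deviating; General 2 loses 5 − 4 = 1. Product = 3·1 = 3.
At both Noon: General 1 loses 2 − (-2) = 4 by deviating; General 2 loses 9 − 7 = 2. Product = 4·2 = 8.
8 > 3, so both Noon is risk-dominant. General 2's payoff there is 9.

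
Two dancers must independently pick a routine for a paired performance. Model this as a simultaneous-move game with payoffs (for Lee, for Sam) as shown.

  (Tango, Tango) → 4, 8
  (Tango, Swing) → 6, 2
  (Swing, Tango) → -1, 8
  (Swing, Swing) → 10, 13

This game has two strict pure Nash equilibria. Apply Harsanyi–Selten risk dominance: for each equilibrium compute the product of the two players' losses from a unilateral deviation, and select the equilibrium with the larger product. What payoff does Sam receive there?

At both Tango: Lee loses 4 − (-1) = 5 by deviating; Sam loses 8 − 2 = 6. Product = 5·6 = 30.
At both Swing: Lee loses 10 − 6 = 4 by deviating; Sam loses 13 − 8 = 5. Product = 4·5 = 20.
30 > 20, so both Tango is risk-dominant. Sam's payoff there is 8.

8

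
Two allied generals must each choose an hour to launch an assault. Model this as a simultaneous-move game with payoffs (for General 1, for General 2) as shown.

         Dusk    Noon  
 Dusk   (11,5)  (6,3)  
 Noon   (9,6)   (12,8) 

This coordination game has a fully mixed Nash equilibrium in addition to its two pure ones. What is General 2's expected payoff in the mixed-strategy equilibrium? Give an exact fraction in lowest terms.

General 1 mixes with probability p on Dusk, chosen so General 2 is indifferent: 5p + 6(1−p) = 3p + 8(1−p) gives p = 1/2.
General 2's expected payoff is 5·1/2 + 6·1/2 = 11/2.

11/2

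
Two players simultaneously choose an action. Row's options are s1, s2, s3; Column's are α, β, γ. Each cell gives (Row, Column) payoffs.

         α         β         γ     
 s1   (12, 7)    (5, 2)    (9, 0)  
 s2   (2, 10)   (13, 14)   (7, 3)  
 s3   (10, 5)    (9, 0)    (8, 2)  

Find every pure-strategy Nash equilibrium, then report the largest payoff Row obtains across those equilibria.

13

(s1, α) is a pure NE (Row: 12 ≥ 10; Column: 7 ≥ 2). Row gets 12.
(s2, β) is a pure NE (Row: 13 ≥ 9; Column: 14 ≥ 10). Row gets 13.
Every other cell has a profitable deviation for at least one player. Highest of {12, 13} is 13.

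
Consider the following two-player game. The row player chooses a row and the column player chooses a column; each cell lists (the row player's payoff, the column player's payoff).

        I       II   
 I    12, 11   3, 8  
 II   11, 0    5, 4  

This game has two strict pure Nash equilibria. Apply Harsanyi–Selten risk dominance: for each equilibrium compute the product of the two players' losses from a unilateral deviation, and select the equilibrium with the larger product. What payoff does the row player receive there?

5

At both I: the row player loses 12 − 11 = 1 by deviating; the column player loses 11 − 8 = 3. Product = 1·3 = 3.
At both II: the row player loses 5 − 3 = 2 by deviating; the column player loses 4 − 0 = 4. Product = 2·4 = 8.
8 > 3, so both II is risk-dominant. The row player's payoff there is 5.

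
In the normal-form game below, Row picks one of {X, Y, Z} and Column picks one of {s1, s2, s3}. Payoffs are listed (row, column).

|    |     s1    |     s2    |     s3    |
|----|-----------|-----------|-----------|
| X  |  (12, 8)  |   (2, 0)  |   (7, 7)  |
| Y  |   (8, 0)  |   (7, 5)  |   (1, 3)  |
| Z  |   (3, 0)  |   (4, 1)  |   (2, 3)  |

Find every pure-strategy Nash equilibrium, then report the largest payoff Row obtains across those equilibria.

12

(X, s1) is a pure NE (Row: 12 ≥ 8; Column: 8 ≥ 7). Row gets 12.
(Y, s2) is a pure NE (Row: 7 ≥ 4; Column: 5 ≥ 3). Row gets 7.
Every other cell has a profitable deviation for at least one player. Highest of {12, 7} is 12.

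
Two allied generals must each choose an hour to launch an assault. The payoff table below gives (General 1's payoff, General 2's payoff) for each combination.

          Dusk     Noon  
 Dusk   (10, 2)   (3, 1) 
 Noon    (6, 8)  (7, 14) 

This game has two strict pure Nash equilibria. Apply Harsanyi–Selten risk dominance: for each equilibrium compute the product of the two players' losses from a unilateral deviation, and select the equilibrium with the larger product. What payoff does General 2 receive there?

At both Dusk: General 1 loses 10 − 6 = 4 by deviating; General 2 loses 2 − 1 = 1. Product = 4·1 = 4.
At both Noon: General 1 loses 7 − 3 = 4 by deviating; General 2 loses 14 − 8 = 6. Product = 4·6 = 24.
24 > 4, so both Noon is risk-dominant. General 2's payoff there is 14.

14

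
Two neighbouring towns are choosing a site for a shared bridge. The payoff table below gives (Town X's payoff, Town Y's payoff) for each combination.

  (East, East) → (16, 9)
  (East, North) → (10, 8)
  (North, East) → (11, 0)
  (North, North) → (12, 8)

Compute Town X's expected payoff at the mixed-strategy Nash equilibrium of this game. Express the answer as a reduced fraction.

82/7

Town Y mixes with probability q on East, chosen so Town X is indifferent: 16q + 10(1−q) = 11q + 12(1−q) gives q = 2/7.
Town X's expected payoff (from either row, since indifferent) is 16·2/7 + 10·5/7 = 82/7.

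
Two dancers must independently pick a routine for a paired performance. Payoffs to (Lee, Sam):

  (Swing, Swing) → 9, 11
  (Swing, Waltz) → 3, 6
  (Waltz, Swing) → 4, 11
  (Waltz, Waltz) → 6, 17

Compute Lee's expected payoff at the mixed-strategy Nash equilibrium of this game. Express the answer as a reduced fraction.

21/4

Sam mixes with probability q on Swing, chosen so Lee is indifferent: 9q + 3(1−q) = 4q + 6(1−q) gives q = 3/8.
Lee's expected payoff (from either row, since indifferent) is 9·3/8 + 3·5/8 = 21/4.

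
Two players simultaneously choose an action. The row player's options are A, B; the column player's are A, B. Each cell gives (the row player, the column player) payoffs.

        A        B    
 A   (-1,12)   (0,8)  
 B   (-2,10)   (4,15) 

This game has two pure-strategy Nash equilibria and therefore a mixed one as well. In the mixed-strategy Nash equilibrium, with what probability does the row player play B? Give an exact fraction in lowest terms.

The row player's mix p on A must make the column player indifferent between A and B.
The column player's payoff from A: 12p + 10(1−p). From B: 8p + 15(1−p).
Set equal: 4p = 5(1−p) → p = 5/9.
Probability on B is 1 − 5/9 = 4/9.

4/9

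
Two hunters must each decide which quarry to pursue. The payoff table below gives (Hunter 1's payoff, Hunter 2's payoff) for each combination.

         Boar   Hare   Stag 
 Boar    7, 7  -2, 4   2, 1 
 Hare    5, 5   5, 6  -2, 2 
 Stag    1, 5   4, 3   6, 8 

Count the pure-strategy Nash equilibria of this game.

3

Both Boar: Hunter 1 gets 7 (best alternative 5); Hunter 2 gets 7 (best alternative 4). Neither deviates — NE.
Both Hare: Hunter 1 gets 5 (best alternative 4); Hunter 2 gets 6 (best alternative 5). Neither deviates — NE.
Both Stag: Hunter 1 gets 6 (best alternative 2); Hunter 2 gets 8 (best alternative 5). Neither deviates — NE.
(Hare, Boar) is not a NE: Hunter 1 would switch to Boar (7 > 5).
No other cell survives both best-response checks, so there are 3 pure NE.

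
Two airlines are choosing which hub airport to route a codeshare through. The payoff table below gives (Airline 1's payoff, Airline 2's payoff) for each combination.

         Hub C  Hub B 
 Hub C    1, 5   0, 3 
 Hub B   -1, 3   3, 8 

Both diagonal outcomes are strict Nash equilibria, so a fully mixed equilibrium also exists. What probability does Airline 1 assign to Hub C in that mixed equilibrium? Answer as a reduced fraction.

Airline 1's mix p on Hub C must make Airline 2 indifferent between Hub C and Hub B.
Airline 2's payoff from Hub C: 5p + 3(1−p). From Hub B: 3p + 8(1−p).
Set equal: 2p = 5(1−p) → p = 5/7.

5/7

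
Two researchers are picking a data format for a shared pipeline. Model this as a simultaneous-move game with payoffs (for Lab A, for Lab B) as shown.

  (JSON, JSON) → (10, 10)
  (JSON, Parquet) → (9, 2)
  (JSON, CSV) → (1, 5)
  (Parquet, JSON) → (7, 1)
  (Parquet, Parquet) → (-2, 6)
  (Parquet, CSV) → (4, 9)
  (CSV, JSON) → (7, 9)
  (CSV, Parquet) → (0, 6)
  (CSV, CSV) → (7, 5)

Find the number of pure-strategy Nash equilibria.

1

Both JSON: Lab A gets 10 (best alternative 7); Lab B gets 10 (best alternative 5). Neither deviates — NE.
Both CSV is not a NE: Lab B would switch to JSON (9 > 5).
No other cell survives both best-response checks, so there is 1 pure NE.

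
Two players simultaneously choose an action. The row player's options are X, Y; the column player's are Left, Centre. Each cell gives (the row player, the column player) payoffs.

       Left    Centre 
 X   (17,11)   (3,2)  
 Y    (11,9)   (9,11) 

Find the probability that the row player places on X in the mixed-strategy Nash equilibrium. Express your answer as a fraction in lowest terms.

The row player's mix p on X must make the column player indifferent between Left and Centre.
The column player's payoff from Left: 11p + 9(1−p). From Centre: 2p + 11(1−p).
Set equal: 9p = 2(1−p) → p = 2/11.

2/11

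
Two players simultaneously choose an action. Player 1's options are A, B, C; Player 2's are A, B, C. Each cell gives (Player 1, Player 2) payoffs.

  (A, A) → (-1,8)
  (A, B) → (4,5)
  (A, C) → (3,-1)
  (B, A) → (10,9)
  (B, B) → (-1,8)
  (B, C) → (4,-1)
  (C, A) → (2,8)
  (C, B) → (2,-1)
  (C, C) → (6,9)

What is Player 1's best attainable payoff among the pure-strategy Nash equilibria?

10

(B, A) is a pure NE (Player 1: 10 ≥ 2; Player 2: 9 ≥ 8). Player 1 gets 10.
Both C is a pure NE (Player 1: 6 ≥ 4; Player 2: 9 ≥ 8). Player 1 gets 6.
Every other cell has a profitable deviation for at least one player. Highest of {10, 6} is 10.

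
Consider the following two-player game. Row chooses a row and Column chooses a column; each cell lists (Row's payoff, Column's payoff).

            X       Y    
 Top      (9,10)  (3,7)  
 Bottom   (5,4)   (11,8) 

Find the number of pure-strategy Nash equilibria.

2

(Top, X): Row gets 9 (best alternative 5); Column gets 10 (best alternative 7). Neither deviates — NE.
(Bottom, Y): Row gets 11 (best alternative 3); Column gets 8 (best alternative 4). Neither deviates — NE.
(Bottom, X) is not a NE: Row would switch to Top (9 > 5).
No other cell survives both best-response checks, so there are 2 pure NE.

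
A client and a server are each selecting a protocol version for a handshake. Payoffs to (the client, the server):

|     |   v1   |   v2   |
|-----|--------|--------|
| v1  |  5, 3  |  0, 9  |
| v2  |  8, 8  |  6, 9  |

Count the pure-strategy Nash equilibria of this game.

1

Both v2: the client gets 6 (best alternative 0); the server gets 9 (best alternative 8). Neither deviates — NE.
Both v1 is not a NE: the client would switch to v2 (8 > 5).
No other cell survives both best-response checks, so there is 1 pure NE.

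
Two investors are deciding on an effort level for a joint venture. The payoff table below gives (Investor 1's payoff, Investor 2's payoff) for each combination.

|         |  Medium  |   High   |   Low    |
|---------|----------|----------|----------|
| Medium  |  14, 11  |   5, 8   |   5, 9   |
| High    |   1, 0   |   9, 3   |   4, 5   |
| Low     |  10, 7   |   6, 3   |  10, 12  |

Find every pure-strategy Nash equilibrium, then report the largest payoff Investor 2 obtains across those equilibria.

Both Medium is a pure NE (Investor 1: 14 ≥ 10; Investor 2: 11 ≥ 9). Investor 2 gets 11.
Both Low is a pure NE (Investor 1: 10 ≥ 5; Investor 2: 12 ≥ 7). Investor 2 gets 12.
Every other cell has a profitable deviation for at least one player. Highest of {11, 12} is 12.

12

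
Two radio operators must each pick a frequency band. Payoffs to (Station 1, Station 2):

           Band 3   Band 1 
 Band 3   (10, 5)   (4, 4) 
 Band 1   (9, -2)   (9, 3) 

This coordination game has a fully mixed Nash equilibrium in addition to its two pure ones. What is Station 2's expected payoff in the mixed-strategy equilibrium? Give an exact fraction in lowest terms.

23/6

Station 1 mixes with probability p on Band 3, chosen so Station 2 is indifferent: 5p + (-2)(1−p) = 4p + 3(1−p) gives p = 5/6.
Station 2's expected payoff is 5·5/6 + (-2)·1/6 = 23/6.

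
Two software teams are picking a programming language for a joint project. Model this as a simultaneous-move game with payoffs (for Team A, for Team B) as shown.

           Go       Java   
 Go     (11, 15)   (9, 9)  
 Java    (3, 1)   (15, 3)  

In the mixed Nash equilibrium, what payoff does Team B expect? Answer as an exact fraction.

9/2

Team A mixes with probability p on Go, chosen so Team B is indifferent: 15p + 1(1−p) = 9p + 3(1−p) gives p = 1/4.
Team B's expected payoff is 15·1/4 + 1·3/4 = 9/2.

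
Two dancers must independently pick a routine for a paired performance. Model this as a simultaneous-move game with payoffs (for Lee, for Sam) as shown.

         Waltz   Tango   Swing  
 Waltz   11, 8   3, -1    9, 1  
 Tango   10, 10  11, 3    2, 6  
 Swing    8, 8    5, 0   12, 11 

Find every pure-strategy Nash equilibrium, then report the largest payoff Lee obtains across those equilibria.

12

Both Waltz is a pure NE (Lee: 11 ≥ 10; Sam: 8 ≥ 1). Lee gets 11.
Both Swing is a pure NE (Lee: 12 ≥ 9; Sam: 11 ≥ 8). Lee gets 12.
Every other cell has a profitable deviation for at least one player. Highest of {11, 12} is 12.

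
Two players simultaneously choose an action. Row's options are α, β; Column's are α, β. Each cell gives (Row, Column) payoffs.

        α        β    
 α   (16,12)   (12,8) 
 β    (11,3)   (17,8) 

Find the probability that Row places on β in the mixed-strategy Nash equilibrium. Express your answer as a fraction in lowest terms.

4/9

Row's mix p on α must make Column indifferent between α and β.
Column's payoff from α: 12p + 3(1−p). From β: 8p + 8(1−p).
Set equal: 4p = 5(1−p) → p = 5/9.
Probability on β is 1 − 5/9 = 4/9.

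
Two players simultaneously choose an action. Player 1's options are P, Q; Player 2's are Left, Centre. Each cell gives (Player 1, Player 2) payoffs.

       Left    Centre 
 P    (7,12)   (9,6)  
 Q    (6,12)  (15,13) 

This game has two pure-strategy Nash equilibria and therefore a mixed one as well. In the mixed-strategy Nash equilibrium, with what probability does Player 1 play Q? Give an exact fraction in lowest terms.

Player 1's mix p on P must make Player 2 indifferent between Left and Centre.
Player 2's payoff from Left: 12p + 12(1−p). From Centre: 6p + 13(1−p).
Set equal: 6p = 1(1−p) → p = 1/7.
Probability on Q is 1 − 1/7 = 6/7.

6/7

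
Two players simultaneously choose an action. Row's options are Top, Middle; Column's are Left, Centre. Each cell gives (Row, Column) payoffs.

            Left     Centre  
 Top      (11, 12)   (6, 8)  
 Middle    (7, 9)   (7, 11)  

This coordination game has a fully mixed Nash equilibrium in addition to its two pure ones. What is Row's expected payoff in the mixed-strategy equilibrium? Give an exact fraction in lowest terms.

Column mixes with probability q on Left, chosen so Row is indifferent: 11q + 6(1−q) = 7q + 7(1−q) gives q = 1/5.
Row's expected payoff (from either row, since indifferent) is 11·1/5 + 6·4/5 = 7.

7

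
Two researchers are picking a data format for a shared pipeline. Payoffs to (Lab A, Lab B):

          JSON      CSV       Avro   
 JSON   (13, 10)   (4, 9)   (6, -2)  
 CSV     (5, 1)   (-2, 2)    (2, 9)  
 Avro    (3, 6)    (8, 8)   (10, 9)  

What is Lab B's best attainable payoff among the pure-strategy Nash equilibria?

10

Both JSON is a pure NE (Lab A: 13 ≥ 5; Lab B: 10 ≥ 9). Lab B gets 10.
Both Avro is a pure NE (Lab A: 10 ≥ 6; Lab B: 9 ≥ 8). Lab B gets 9.
Every other cell has a profitable deviation for at least one player. Highest of {10, 9} is 10.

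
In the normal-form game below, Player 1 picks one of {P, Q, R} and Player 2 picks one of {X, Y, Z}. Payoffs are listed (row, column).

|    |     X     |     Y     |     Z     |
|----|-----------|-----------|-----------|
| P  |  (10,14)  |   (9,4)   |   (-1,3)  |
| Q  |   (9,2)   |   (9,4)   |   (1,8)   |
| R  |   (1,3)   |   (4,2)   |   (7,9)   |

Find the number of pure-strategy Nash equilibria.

2

(P, X): Player 1 gets 10 (best alternative 9); Player 2 gets 14 (best alternative 4). Neither deviates — NE.
(R, Z): Player 1 gets 7 (best alternative 1); Player 2 gets 9 (best alternative 3). Neither deviates — NE.
(Q, Y) is not a NE: Player 2 would switch to Z (8 > 4).
No other cell survives both best-response checks, so there are 2 pure NE.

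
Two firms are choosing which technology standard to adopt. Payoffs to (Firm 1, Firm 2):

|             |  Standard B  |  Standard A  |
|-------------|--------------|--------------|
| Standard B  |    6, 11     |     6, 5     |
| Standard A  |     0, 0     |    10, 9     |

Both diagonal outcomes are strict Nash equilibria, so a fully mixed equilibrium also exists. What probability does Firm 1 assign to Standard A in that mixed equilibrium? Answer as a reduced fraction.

2/5

Firm 1's mix p on Standard B must make Firm 2 indifferent between Standard B and Standard A.
Firm 2's payoff from Standard B: 11p + 0(1−p). From Standard A: 5p + 9(1−p).
Set equal: 6p = 9(1−p) → p = 9/15 = 3/5.
Probability on Standard A is 1 − 3/5 = 2/5.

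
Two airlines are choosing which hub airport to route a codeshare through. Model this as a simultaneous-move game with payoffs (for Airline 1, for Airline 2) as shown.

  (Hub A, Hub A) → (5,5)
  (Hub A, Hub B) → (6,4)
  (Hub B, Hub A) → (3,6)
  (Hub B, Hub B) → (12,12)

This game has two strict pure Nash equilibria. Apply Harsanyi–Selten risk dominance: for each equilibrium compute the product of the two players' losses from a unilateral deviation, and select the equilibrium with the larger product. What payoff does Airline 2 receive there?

12

At both Hub A: Airline 1 loses 5 − 3 = 2 by deviating; Airline 2 loses 5 − 4 = 1. Product = 2·1 = 2.
At both Hub B: Airline 1 loses 12 − 6 = 6 by deviating; Airline 2 loses 12 − 6 = 6. Product = 6·6 = 36.
36 > 2, so both Hub B is risk-dominant. Airline 2's payoff there is 12.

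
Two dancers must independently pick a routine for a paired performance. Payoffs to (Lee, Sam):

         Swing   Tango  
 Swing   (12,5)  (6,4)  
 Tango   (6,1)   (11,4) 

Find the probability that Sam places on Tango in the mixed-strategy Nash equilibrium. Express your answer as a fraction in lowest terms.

6/11

Sam's mix q on Swing must make Lee indifferent between Swing and Tango.
Lee's payoff from Swing: 12q + 6(1−q). From Tango: 6q + 11(1−q).
Set equal: 6q = 5(1−q) → q = 5/11.
Probability on Tango is 1 − 5/11 = 6/11.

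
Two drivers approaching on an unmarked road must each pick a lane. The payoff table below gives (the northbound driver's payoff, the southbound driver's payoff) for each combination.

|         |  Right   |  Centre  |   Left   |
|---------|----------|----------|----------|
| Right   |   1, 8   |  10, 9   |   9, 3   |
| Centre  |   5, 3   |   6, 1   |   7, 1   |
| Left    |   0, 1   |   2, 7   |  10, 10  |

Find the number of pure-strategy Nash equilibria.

(Right, Centre): the northbound driver gets 10 (best alternative 6); the southbound driver gets 9 (best alternative 8). Neither deviates — NE.
(Centre, Right): the northbound driver gets 5 (best alternative 1); the southbound driver gets 3 (best alternative 1). Neither deviates — NE.
Both Left: the northbound driver gets 10 (best alternative 9); the southbound driver gets 10 (best alternative 7). Neither deviates — NE.
Both Centre is not a NE: the northbound driver would switch to Right (10 > 6).
No other cell survives both best-response checks, so there are 3 pure NE.

3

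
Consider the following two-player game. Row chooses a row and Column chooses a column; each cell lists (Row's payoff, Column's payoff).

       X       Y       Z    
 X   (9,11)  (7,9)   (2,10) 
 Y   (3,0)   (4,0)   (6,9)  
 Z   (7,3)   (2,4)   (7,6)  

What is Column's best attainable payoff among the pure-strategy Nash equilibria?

Both X is a pure NE (Row: 9 ≥ 7; Column: 11 ≥ 10). Column gets 11.
Both Z is a pure NE (Row: 7 ≥ 6; Column: 6 ≥ 4). Column gets 6.
Every other cell has a profitable deviation for at least one player. Highest of {11, 6} is 11.

11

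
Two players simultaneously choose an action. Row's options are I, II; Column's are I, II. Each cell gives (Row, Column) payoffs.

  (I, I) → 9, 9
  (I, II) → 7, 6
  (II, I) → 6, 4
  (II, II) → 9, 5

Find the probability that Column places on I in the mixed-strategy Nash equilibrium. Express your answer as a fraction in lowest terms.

2/5

Column's mix q on I must make Row indifferent between I and II.
Row's payoff from I: 9q + 7(1−q). From II: 6q + 9(1−q).
Set equal: 3q = 2(1−q) → q = 2/5.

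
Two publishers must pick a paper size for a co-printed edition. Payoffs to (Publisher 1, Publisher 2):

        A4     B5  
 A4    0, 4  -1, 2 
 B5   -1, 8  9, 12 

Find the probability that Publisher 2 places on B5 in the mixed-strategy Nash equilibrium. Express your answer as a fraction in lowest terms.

Publisher 2's mix q on A4 must make Publisher 1 indifferent between A4 and B5.
Publisher 1's payoff from A4: 0q + (-1)(1−q). From B5: (-1)q + 9(1−q).
Set equal: 1q = 10(1−q) → q = 10/11.
Probability on B5 is 1 − 10/11 = 1/11.

1/11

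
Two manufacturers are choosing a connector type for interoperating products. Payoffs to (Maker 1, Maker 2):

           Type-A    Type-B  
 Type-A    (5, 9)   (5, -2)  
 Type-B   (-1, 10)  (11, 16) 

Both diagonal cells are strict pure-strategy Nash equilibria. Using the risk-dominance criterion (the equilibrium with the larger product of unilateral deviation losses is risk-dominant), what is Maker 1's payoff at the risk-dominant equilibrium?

5

At both Type-A: Maker 1 loses 5 − (-1) = 6 by deviating; Maker 2 loses 9 − (-2) = 11. Product = 6·11 = 66.
At both Type-B: Maker 1 loses 11 − 5 = 6 by deviating; Maker 2 loses 16 − 10 = 6. Product = 6·6 = 36.
66 > 36, so both Type-A is risk-dominant. Maker 1's payoff there is 5.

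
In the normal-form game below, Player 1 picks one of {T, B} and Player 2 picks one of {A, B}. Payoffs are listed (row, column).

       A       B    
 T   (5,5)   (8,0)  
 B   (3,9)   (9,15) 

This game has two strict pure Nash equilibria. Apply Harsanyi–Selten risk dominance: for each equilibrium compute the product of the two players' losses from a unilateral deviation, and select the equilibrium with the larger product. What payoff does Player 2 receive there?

At (T, A): Player 1 loses 5 − 3 = 2 by deviating; Player 2 loses 5 − 0 = 5. Product = 2·5 = 10.
At (B, B): Player 1 loses 9 − 8 = 1 by deviating; Player 2 loses 15 − 9 = 6. Product = 1·6 = 6.
10 > 6, so (T, A) is risk-dominant. Player 2's payoff there is 5.

5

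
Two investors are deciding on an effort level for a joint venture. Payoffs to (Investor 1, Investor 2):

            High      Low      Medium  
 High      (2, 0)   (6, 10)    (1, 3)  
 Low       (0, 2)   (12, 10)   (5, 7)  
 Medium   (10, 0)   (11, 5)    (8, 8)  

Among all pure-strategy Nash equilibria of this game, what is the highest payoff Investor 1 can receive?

12

Both Low is a pure NE (Investor 1: 12 ≥ 11; Investor 2: 10 ≥ 7). Investor 1 gets 12.
Both Medium is a pure NE (Investor 1: 8 ≥ 5; Investor 2: 8 ≥ 5). Investor 1 gets 8.
Every other cell has a profitable deviation for at least one player. Highest of {12, 8} is 12.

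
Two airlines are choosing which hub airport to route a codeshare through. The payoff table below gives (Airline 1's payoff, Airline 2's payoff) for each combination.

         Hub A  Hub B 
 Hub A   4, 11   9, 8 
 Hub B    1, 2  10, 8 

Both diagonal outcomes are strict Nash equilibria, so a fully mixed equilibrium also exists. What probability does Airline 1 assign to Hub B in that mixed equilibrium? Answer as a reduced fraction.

Airline 1's mix p on Hub A must make Airline 2 indifferent between Hub A and Hub B.
Airline 2's payoff from Hub A: 11p + 2(1−p). From Hub B: 8p + 8(1−p).
Set equal: 3p = 6(1−p) → p = 6/9 = 2/3.
Probability on Hub B is 1 − 2/3 = 1/3.

1/3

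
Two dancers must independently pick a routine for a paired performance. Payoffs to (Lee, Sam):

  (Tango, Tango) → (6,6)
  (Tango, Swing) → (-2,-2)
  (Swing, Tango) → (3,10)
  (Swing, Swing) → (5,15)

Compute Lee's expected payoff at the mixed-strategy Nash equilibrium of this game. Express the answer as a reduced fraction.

Sam mixes with probability q on Tango, chosen so Lee is indifferent: 6q + (-2)(1−q) = 3q + 5(1−q) gives q = 7/10.
Lee's expected payoff (from either row, since indifferent) is 6·7/10 + (-2)·3/10 = 18/5.

18/5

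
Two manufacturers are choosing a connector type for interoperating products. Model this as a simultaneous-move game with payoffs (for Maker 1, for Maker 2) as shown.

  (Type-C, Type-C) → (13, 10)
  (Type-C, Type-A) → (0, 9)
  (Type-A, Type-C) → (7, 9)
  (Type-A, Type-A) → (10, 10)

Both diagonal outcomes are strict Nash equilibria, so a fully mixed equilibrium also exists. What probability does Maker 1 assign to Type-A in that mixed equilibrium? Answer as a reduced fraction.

Maker 1's mix p on Type-C must make Maker 2 indifferent between Type-C and Type-A.
Maker 2's payoff from Type-C: 10p + 9(1−p). From Type-A: 9p + 10(1−p).
Set equal: 1p = 1(1−p) → p = 1/2.
Probability on Type-A is 1 − 1/2 = 1/2.

1/2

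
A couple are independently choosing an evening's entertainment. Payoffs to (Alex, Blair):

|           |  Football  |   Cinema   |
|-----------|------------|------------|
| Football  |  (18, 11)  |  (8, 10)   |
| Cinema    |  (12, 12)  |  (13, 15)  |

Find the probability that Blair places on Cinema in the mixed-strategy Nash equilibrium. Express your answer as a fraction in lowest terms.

Blair's mix q on Football must make Alex indifferent between Football and Cinema.
Alex's payoff from Football: 18q + 8(1−q). From Cinema: 12q + 13(1−q).
Set equal: 6q = 5(1−q) → q = 5/11.
Probability on Cinema is 1 − 5/11 = 6/11.

6/11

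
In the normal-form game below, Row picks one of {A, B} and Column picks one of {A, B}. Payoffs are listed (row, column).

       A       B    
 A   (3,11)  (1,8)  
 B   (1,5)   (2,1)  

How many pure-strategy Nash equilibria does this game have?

Both A: Row gets 3 (best alternative 1); Column gets 11 (best alternative 8). Neither deviates — NE.
Both B is not a NE: Column would switch to A (5 > 1).
No other cell survives both best-response checks, so there is 1 pure NE.

1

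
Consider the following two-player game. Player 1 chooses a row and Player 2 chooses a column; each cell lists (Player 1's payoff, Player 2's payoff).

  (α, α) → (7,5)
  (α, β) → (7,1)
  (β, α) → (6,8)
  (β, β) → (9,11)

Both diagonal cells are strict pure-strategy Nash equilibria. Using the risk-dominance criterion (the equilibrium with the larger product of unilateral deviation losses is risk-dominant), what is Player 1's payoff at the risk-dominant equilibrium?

At both α: Player 1 loses 7 − 6 = 1 by deviating; Player 2 loses 5 − 1 = 4. Product = 1·4 = 4.
At both β: Player 1 loses 9 − 7 = 2 by deviating; Player 2 loses 11 − 8 = 3. Product = 2·3 = 6.
6 > 4, so both β is risk-dominant. Player 1's payoff there is 9.

9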